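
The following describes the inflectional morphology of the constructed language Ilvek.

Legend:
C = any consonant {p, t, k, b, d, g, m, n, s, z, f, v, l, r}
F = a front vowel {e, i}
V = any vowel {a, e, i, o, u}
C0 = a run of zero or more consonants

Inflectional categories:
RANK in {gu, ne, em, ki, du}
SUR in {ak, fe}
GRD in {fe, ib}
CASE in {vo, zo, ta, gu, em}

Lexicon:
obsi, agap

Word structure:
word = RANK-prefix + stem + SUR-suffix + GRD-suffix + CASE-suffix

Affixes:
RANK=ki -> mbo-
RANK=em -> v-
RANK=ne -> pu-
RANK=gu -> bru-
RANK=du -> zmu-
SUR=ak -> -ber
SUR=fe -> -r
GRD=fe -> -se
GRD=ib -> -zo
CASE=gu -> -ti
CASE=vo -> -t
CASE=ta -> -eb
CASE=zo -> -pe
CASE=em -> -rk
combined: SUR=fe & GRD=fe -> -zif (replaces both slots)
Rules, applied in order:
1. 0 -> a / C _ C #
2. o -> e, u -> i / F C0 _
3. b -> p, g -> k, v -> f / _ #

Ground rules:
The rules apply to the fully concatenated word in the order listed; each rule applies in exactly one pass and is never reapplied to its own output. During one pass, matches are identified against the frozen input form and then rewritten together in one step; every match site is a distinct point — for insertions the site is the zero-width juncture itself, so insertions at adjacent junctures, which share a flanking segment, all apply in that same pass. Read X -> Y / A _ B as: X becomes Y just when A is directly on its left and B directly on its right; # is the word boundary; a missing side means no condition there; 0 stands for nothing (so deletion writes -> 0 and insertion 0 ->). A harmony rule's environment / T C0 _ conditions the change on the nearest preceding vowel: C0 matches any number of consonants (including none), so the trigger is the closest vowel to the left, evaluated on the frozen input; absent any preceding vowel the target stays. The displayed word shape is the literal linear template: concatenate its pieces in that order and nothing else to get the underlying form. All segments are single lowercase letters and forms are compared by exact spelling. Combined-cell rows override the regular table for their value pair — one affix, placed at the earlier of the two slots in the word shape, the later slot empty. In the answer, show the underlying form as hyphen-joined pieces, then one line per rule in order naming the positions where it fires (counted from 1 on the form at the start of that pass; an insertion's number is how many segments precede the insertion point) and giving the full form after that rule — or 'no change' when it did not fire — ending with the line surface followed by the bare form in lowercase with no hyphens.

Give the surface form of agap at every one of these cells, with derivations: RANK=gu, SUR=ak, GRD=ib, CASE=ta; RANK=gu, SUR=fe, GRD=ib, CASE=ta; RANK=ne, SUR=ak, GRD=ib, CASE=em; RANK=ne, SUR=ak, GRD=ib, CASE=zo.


cell RANK=gu, SUR=ak, GRD=ib, CASE=ta:
underlying: bru-agap-ber-zo-eb
1. 0 -> a / C _ C #: no change
2. o -> e, u -> i / F C0 _: fires at position(s) 12: bruagapberzeeb
3. b -> p, g -> k, v -> f / _ #: fires at position(s) 14: bruagapberzeep
surface: bruagapberzeep

cell RANK=gu, SUR=fe, GRD=ib, CASE=ta:
underlying: bru-agap-r-zo-eb
1. 0 -> a / C _ C #: no change
2. o -> e, u -> i / F C0 _: no change
3. b -> p, g -> k, v -> f / _ #: fires at position(s) 12: bruagaprzoep
surface: bruagaprzoep

cell RANK=ne, SUR=ak, GRD=ib, CASE=em:
underlying: pu-agap-ber-zo-rk
1. 0 -> a / C _ C #: inserts after position(s) 12: puagapberzorak
2. o -> e, u -> i / F C0 _: fires at position(s) 11: puagapberzerak
3. b -> p, g -> k, v -> f / _ #: no change
surface: puagapberzerak

cell RANK=ne, SUR=ak, GRD=ib, CASE=zo:
underlying: pu-agap-ber-zo-pe
1. 0 -> a / C _ C #: no change
2. o -> e, u -> i / F C0 _: fires at position(s) 11: puagapberzepe
3. b -> p, g -> k, v -> f / _ #: no change
surface: puagapberzepe


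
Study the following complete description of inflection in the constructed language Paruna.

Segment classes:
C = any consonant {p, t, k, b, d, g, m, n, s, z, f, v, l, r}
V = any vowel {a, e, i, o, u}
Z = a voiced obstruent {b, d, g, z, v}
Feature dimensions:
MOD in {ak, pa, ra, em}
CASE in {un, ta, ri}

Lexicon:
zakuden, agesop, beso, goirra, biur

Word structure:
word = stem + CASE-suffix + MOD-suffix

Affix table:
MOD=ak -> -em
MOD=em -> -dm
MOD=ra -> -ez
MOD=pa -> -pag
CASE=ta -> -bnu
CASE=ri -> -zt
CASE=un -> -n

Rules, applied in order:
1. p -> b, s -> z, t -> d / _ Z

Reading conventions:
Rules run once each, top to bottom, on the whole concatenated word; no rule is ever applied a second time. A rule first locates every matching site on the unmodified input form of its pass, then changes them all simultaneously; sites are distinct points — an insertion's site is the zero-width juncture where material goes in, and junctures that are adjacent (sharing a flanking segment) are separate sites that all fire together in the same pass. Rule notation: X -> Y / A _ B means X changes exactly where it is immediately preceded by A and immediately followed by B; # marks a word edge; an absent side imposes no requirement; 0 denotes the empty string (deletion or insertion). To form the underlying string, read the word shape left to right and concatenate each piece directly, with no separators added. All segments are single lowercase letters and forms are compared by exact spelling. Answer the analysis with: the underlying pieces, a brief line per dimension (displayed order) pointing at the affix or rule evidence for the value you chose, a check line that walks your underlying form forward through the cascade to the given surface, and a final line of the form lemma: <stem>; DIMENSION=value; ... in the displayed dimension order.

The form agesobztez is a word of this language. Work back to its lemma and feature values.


underlying: agesop-zt-ez
MOD=ra - signalled by the affix -ez
CASE=ri - signalled by the affix -zt
check: agesopztez -> agesobztez
lemma: agesop; MOD=ra; CASE=ri


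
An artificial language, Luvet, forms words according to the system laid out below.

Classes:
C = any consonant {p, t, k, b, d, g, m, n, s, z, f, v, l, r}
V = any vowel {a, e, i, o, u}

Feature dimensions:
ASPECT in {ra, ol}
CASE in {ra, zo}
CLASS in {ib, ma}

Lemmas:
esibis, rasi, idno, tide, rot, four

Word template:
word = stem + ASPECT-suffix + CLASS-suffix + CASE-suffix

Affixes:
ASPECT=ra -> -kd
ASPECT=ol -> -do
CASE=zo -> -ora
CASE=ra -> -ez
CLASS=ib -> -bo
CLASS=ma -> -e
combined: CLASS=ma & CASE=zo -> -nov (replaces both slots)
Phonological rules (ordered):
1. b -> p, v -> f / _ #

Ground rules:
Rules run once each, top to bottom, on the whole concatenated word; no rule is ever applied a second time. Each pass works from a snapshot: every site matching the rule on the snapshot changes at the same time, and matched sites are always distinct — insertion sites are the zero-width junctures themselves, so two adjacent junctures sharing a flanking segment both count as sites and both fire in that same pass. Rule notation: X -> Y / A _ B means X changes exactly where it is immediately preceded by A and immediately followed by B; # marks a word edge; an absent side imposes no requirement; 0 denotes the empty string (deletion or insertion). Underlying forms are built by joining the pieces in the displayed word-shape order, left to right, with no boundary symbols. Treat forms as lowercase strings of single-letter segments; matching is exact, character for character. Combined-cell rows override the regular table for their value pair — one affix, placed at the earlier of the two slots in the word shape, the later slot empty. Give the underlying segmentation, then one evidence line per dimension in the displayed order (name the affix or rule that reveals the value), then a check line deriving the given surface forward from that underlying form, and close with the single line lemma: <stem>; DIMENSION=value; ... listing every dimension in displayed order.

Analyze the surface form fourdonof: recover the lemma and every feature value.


underlying: four-do-nov
ASPECT=ol - signalled by the affix -do
CASE=zo - signalled by the combined affix row
CLASS=ma - signalled by the combined affix row
check: fourdonov -> fourdonof
lemma: four; ASPECT=ol; CASE=zo; CLASS=ma


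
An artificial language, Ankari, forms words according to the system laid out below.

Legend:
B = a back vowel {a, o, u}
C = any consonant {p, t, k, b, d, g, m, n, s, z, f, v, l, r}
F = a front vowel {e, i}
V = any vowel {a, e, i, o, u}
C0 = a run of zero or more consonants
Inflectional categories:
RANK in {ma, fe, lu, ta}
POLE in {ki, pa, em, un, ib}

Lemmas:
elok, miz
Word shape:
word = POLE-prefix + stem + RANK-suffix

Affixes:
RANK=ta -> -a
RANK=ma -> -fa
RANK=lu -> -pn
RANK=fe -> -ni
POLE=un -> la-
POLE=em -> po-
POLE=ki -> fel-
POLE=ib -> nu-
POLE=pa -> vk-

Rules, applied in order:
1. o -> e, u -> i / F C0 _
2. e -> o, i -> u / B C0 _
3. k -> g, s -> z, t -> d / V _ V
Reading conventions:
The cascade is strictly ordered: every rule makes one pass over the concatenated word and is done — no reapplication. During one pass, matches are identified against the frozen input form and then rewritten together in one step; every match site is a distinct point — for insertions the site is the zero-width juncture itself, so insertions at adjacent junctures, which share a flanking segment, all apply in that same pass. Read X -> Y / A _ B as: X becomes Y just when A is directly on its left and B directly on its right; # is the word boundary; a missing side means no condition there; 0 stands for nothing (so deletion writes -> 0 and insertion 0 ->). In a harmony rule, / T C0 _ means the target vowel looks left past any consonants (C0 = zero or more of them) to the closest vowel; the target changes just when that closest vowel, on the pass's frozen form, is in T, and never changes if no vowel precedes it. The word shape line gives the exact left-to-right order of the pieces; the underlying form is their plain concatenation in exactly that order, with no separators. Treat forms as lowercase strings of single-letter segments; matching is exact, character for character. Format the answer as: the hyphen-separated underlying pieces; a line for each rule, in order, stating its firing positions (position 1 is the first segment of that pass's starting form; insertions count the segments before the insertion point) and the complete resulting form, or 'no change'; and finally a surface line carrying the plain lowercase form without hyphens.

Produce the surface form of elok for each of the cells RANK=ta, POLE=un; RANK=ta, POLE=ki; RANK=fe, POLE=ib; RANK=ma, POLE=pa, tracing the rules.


cell RANK=ta, POLE=un:
underlying: la-elok-a
1. o -> e, u -> i / F C0 _: fires at position(s) 5: laeleka
2. e -> o, i -> u / B C0 _: fires at position(s) 3: laoleka
3. k -> g, s -> z, t -> d / V _ V: fires at position(s) 6: laolega
surface: laolega

cell RANK=ta, POLE=ki:
underlying: fel-elok-a
1. o -> e, u -> i / F C0 _: fires at position(s) 6: feleleka
2. e -> o, i -> u / B C0 _: no change
3. k -> g, s -> z, t -> d / V _ V: fires at position(s) 7: felelega
surface: felelega

cell RANK=fe, POLE=ib:
underlying: nu-elok-ni
1. o -> e, u -> i / F C0 _: fires at position(s) 5: nuelekni
2. e -> o, i -> u / B C0 _: fires at position(s) 3: nuolekni
3. k -> g, s -> z, t -> d / V _ V: no change
surface: nuolekni

cell RANK=ma, POLE=pa:
underlying: vk-elok-fa
1. o -> e, u -> i / F C0 _: fires at position(s) 5: vkelekfa
2. e -> o, i -> u / B C0 _: no change
3. k -> g, s -> z, t -> d / V _ V: no change
surface: vkelekfa


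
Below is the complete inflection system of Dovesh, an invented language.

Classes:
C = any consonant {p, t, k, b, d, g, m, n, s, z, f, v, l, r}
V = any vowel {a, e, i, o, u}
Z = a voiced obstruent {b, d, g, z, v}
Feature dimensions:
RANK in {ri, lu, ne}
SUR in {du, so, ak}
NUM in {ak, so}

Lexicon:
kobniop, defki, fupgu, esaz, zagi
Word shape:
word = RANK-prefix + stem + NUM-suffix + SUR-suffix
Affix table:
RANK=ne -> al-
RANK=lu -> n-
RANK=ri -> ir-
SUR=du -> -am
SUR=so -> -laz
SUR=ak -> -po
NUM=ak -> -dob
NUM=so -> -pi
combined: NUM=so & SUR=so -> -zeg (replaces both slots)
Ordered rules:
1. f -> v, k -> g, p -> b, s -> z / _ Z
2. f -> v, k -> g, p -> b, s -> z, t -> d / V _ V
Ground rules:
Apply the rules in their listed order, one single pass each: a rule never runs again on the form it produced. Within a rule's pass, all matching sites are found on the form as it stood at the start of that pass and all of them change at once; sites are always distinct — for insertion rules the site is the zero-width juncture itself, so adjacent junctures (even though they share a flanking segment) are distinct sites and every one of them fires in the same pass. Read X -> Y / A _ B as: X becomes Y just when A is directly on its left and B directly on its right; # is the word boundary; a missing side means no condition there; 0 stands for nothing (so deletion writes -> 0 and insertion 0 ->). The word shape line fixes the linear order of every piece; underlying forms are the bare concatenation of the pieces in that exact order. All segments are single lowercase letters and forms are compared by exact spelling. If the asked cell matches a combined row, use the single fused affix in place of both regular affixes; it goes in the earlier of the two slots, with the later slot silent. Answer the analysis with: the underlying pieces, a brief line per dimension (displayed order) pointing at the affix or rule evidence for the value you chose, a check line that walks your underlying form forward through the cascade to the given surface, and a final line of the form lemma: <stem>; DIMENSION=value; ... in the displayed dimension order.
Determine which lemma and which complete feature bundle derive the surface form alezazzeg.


underlying: al-esaz-zeg
RANK=ne - signalled by the affix al-
SUR=so - signalled by the combined affix row
NUM=so - signalled by the combined affix row
check: alesazzeg -> alesazzeg -> alezazzeg
lemma: esaz; RANK=ne; SUR=so; NUM=so


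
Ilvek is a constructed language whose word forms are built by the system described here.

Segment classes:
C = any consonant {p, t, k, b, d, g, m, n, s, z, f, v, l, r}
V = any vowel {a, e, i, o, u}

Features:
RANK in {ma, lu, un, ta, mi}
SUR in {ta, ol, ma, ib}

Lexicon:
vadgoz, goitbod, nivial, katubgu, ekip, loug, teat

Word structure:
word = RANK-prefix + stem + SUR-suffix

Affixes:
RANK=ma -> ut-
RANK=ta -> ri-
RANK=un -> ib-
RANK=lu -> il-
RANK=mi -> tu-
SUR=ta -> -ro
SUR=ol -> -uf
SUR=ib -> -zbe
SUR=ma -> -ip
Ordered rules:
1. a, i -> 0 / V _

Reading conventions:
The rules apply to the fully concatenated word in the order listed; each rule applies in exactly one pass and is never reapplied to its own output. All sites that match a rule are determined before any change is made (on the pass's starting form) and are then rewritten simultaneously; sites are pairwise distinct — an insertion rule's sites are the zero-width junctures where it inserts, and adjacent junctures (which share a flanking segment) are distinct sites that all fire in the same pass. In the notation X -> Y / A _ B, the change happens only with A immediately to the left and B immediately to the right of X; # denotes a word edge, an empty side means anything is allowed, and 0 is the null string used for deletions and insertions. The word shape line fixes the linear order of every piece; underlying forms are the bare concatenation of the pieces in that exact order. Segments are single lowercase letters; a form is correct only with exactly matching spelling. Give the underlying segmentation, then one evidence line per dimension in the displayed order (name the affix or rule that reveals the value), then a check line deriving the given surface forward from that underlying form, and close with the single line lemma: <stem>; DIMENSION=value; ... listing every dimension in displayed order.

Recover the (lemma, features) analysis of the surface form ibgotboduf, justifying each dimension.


underlying: ib-goitbod-uf
RANK=un - signalled by the affix ib-
SUR=ol - signalled by the affix -uf
check: ibgoitboduf -> ibgotboduf
lemma: goitbod; RANK=un; SUR=ol


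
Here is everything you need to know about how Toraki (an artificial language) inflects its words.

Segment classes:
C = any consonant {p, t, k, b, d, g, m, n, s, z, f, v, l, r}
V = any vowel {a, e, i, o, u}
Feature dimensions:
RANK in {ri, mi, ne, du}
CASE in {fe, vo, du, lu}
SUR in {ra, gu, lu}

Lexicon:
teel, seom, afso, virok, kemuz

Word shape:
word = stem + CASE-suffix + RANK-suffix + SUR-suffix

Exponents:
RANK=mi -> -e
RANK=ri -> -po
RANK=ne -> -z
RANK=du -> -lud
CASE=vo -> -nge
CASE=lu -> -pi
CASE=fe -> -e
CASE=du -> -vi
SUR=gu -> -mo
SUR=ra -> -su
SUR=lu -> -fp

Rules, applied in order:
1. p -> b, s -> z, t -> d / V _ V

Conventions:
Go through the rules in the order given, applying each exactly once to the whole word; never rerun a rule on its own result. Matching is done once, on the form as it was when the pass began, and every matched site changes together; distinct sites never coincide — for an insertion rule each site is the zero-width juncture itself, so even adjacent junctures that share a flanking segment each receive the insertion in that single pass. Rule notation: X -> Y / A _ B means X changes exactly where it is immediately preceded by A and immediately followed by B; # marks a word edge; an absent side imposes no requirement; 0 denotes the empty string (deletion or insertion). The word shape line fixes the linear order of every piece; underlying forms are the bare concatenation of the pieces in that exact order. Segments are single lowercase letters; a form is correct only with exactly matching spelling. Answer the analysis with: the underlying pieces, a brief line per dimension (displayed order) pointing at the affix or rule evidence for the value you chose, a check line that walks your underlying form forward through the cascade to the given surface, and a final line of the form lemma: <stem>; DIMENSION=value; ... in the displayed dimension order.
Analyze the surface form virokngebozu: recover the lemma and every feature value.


underlying: virok-nge-po-su
RANK=ri - signalled by the affix -po
CASE=vo - signalled by the affix -nge
SUR=ra - signalled by the affix -su
check: virokngeposu -> virokngebozu
lemma: virok; RANK=ri; CASE=vo; SUR=ra


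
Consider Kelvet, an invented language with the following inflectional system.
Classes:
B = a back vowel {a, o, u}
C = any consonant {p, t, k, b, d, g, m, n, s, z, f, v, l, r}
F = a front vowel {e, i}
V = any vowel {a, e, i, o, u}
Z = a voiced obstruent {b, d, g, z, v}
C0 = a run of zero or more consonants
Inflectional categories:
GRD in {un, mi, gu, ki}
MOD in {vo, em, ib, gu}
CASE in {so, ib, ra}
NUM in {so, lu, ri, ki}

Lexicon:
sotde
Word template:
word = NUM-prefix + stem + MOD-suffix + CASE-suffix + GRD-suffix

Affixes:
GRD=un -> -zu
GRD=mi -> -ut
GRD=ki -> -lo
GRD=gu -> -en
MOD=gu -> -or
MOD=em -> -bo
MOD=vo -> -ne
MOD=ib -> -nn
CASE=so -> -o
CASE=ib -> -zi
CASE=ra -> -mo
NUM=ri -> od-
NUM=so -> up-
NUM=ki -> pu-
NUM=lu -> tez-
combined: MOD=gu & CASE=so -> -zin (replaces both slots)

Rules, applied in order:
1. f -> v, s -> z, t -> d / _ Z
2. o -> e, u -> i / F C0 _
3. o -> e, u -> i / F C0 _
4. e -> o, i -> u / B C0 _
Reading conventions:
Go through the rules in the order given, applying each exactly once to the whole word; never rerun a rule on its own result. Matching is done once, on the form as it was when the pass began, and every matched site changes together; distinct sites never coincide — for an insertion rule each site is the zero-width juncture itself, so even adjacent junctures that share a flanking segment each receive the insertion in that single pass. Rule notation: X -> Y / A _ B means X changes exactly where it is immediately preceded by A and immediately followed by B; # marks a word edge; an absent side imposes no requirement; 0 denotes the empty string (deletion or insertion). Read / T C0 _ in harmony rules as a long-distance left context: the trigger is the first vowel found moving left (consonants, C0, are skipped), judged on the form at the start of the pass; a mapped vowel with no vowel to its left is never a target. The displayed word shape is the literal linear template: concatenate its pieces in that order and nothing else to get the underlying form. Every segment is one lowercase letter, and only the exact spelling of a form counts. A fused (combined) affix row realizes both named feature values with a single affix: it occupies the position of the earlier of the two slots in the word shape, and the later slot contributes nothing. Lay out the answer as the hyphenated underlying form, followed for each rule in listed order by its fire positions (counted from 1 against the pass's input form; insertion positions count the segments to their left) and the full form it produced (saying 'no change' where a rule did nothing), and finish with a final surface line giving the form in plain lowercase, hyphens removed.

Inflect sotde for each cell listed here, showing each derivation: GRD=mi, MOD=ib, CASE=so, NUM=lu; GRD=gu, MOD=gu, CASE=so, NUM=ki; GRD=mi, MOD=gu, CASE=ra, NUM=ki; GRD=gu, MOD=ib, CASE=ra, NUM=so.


cell GRD=mi, MOD=ib, CASE=so, NUM=lu:
underlying: tez-sotde-nn-o-ut
1. f -> v, s -> z, t -> d / _ Z: fires at position(s) 6: tezsoddennout
2. o -> e, u -> i / F C0 _: fires at position(s) 5, 11: tezseddenneut
3. o -> e, u -> i / F C0 _: fires at position(s) 12: tezseddenneit
4. e -> o, i -> u / B C0 _: no change
surface: tezseddenneit

cell GRD=gu, MOD=gu, CASE=so, NUM=ki:
underlying: pu-sotde-zin-en
1. f -> v, s -> z, t -> d / _ Z: fires at position(s) 5: pusoddezinen
2. o -> e, u -> i / F C0 _: no change
3. o -> e, u -> i / F C0 _: no change
4. e -> o, i -> u / B C0 _: fires at position(s) 7: pusoddozinen
surface: pusoddozinen

cell GRD=mi, MOD=gu, CASE=ra, NUM=ki:
underlying: pu-sotde-or-mo-ut
1. f -> v, s -> z, t -> d / _ Z: fires at position(s) 5: pusoddeormout
2. o -> e, u -> i / F C0 _: fires at position(s) 8: pusoddeermout
3. o -> e, u -> i / F C0 _: fires at position(s) 11: pusoddeermeut
4. e -> o, i -> u / B C0 _: fires at position(s) 7: pusoddoermeut
surface: pusoddoermeut

cell GRD=gu, MOD=ib, CASE=ra, NUM=so:
underlying: up-sotde-nn-mo-en
1. f -> v, s -> z, t -> d / _ Z: fires at position(s) 5: upsoddennmoen
2. o -> e, u -> i / F C0 _: fires at position(s) 11: upsoddennmeen
3. o -> e, u -> i / F C0 _: no change
4. e -> o, i -> u / B C0 _: fires at position(s) 7: upsoddonnmeen
surface: upsoddonnmeen


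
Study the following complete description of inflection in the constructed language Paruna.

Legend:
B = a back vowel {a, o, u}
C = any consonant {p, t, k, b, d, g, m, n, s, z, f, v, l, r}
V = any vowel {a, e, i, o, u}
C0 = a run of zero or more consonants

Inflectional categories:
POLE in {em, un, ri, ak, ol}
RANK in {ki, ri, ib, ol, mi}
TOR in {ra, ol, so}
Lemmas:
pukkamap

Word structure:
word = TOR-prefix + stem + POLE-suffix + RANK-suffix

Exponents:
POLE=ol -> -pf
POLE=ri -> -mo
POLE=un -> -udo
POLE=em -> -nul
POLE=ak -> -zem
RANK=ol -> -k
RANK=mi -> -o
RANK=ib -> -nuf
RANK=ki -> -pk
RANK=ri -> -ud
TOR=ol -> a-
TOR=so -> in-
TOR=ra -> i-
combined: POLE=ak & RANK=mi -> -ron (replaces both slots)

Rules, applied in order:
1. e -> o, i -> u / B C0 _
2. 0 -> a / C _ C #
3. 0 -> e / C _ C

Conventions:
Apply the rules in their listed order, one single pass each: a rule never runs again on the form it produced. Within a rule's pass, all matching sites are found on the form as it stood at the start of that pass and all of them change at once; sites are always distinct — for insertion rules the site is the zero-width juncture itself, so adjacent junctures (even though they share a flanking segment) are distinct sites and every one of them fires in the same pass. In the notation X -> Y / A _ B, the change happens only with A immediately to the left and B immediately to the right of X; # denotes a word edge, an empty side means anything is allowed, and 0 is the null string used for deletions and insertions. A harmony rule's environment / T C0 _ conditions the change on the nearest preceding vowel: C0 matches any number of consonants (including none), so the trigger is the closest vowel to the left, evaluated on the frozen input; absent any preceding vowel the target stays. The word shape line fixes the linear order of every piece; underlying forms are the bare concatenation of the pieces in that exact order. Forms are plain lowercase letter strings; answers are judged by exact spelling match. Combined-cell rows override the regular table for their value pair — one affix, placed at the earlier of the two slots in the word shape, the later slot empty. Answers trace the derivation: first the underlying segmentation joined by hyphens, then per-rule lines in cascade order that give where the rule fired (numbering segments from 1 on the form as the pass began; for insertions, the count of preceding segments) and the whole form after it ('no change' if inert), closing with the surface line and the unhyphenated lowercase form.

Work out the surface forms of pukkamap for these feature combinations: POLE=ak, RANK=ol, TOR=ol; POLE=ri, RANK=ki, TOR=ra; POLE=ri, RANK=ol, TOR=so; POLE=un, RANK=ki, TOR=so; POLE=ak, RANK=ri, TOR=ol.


cell POLE=ak, RANK=ol, TOR=ol:
underlying: a-pukkamap-zem-k
1. e -> o, i -> u / B C0 _: fires at position(s) 11: apukkamapzomk
2. 0 -> a / C _ C #: inserts after position(s) 12: apukkamapzomak
3. 0 -> e / C _ C: inserts after position(s) 4, 9: apukekamapezomak
surface: apukekamapezomak

cell POLE=ri, RANK=ki, TOR=ra:
underlying: i-pukkamap-mo-pk
1. e -> o, i -> u / B C0 _: no change
2. 0 -> a / C _ C #: inserts after position(s) 12: ipukkamapmopak
3. 0 -> e / C _ C: inserts after position(s) 4, 9: ipukekamapemopak
surface: ipukekamapemopak

cell POLE=ri, RANK=ol, TOR=so:
underlying: in-pukkamap-mo-k
1. e -> o, i -> u / B C0 _: no change
2. 0 -> a / C _ C #: no change
3. 0 -> e / C _ C: inserts after position(s) 2, 5, 10: inepukekamapemok
surface: inepukekamapemok

cell POLE=un, RANK=ki, TOR=so:
underlying: in-pukkamap-udo-pk
1. e -> o, i -> u / B C0 _: no change
2. 0 -> a / C _ C #: inserts after position(s) 14: inpukkamapudopak
3. 0 -> e / C _ C: inserts after position(s) 2, 5: inepukekamapudopak
surface: inepukekamapudopak

cell POLE=ak, RANK=ri, TOR=ol:
underlying: a-pukkamap-zem-ud
1. e -> o, i -> u / B C0 _: fires at position(s) 11: apukkamapzomud
2. 0 -> a / C _ C #: no change
3. 0 -> e / C _ C: inserts after position(s) 4, 9: apukekamapezomud
surface: apukekamapezomud


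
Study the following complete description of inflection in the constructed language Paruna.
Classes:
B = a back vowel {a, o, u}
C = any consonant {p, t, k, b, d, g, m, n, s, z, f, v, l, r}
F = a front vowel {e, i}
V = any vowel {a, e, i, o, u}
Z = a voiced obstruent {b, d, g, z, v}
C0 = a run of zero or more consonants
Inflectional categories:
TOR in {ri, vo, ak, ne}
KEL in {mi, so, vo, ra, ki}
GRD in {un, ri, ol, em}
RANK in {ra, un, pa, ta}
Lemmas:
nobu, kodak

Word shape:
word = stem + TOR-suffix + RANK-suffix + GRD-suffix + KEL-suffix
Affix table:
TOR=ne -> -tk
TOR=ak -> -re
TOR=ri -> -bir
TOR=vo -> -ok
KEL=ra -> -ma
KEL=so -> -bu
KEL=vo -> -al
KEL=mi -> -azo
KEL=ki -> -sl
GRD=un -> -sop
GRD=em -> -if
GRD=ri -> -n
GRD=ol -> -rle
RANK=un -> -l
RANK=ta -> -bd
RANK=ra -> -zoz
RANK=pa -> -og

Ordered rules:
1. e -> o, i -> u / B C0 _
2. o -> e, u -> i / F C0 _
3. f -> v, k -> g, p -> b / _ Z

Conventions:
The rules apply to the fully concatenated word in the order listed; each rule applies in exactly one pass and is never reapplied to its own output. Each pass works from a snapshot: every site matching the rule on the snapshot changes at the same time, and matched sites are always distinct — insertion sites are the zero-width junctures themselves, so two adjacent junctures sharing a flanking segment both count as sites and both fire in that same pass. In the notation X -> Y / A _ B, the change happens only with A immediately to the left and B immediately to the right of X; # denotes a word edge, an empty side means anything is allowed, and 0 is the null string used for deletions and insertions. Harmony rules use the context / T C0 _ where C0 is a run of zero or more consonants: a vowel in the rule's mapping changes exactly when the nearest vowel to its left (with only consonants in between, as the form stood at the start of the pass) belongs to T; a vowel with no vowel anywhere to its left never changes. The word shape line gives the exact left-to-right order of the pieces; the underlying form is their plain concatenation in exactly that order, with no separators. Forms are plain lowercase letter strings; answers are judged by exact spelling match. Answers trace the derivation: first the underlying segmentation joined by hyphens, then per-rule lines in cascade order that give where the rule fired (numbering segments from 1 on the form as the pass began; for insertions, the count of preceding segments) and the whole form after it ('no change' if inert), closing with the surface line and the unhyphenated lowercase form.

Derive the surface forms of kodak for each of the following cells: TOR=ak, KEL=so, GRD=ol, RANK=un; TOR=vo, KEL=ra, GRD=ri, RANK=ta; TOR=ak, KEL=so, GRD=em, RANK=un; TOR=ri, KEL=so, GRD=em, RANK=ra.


cell TOR=ak, KEL=so, GRD=ol, RANK=un:
underlying: kodak-re-l-rle-bu
1. e -> o, i -> u / B C0 _: fires at position(s) 7: kodakrolrlebu
2. o -> e, u -> i / F C0 _: fires at position(s) 13: kodakrolrlebi
3. f -> v, k -> g, p -> b / _ Z: no change
surface: kodakrolrlebi

cell TOR=vo, KEL=ra, GRD=ri, RANK=ta:
underlying: kodak-ok-bd-n-ma
1. e -> o, i -> u / B C0 _: no change
2. o -> e, u -> i / F C0 _: no change
3. f -> v, k -> g, p -> b / _ Z: fires at position(s) 7: kodakogbdnma
surface: kodakogbdnma

cell TOR=ak, KEL=so, GRD=em, RANK=un:
underlying: kodak-re-l-if-bu
1. e -> o, i -> u / B C0 _: fires at position(s) 7: kodakrolifbu
2. o -> e, u -> i / F C0 _: fires at position(s) 12: kodakrolifbi
3. f -> v, k -> g, p -> b / _ Z: fires at position(s) 10: kodakrolivbi
surface: kodakrolivbi

cell TOR=ri, KEL=so, GRD=em, RANK=ra:
underlying: kodak-bir-zoz-if-bu
1. e -> o, i -> u / B C0 _: fires at position(s) 7, 12: kodakburzozufbu
2. o -> e, u -> i / F C0 _: no change
3. f -> v, k -> g, p -> b / _ Z: fires at position(s) 5, 13: kodagburzozuvbu
surface: kodagburzozuvbu


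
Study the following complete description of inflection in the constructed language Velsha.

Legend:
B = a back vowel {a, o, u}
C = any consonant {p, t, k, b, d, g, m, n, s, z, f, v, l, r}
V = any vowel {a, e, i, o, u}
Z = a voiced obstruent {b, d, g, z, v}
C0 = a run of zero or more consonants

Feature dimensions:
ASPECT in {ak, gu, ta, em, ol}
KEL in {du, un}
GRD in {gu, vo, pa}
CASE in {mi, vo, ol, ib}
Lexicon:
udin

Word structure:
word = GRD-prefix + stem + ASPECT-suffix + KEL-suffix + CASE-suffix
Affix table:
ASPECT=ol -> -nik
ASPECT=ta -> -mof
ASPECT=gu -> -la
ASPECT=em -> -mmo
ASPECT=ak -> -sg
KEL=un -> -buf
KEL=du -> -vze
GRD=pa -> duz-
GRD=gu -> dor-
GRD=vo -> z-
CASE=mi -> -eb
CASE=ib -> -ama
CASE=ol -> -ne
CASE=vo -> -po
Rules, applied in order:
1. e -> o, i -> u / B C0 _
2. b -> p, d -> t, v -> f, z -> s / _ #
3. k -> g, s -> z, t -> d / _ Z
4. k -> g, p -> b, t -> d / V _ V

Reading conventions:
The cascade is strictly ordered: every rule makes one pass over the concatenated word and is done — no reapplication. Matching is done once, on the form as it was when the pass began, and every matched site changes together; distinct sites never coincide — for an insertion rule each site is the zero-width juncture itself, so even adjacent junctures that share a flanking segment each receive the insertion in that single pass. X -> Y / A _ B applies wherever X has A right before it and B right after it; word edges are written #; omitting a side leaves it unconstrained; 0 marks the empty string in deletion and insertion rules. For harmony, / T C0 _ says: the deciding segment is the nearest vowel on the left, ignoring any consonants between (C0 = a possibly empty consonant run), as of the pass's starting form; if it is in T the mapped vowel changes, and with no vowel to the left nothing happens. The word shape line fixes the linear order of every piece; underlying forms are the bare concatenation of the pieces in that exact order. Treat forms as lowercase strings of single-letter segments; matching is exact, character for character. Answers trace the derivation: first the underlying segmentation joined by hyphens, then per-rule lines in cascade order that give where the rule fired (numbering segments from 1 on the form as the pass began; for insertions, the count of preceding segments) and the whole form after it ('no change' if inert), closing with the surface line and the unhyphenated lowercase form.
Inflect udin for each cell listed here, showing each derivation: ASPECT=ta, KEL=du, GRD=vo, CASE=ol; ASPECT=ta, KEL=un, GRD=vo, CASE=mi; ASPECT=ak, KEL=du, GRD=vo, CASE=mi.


cell ASPECT=ta, KEL=du, GRD=vo, CASE=ol:
underlying: z-udin-mof-vze-ne
1. e -> o, i -> u / B C0 _: fires at position(s) 4, 11: zudunmofvzone
2. b -> p, d -> t, v -> f, z -> s / _ #: no change
3. k -> g, s -> z, t -> d / _ Z: no change
4. k -> g, p -> b, t -> d / V _ V: no change
surface: zudunmofvzone

cell ASPECT=ta, KEL=un, GRD=vo, CASE=mi:
underlying: z-udin-mof-buf-eb
1. e -> o, i -> u / B C0 _: fires at position(s) 4, 12: zudunmofbufob
2. b -> p, d -> t, v -> f, z -> s / _ #: fires at position(s) 13: zudunmofbufop
3. k -> g, s -> z, t -> d / _ Z: no change
4. k -> g, p -> b, t -> d / V _ V: no change
surface: zudunmofbufop

cell ASPECT=ak, KEL=du, GRD=vo, CASE=mi:
underlying: z-udin-sg-vze-eb
1. e -> o, i -> u / B C0 _: fires at position(s) 4: zudunsgvzeeb
2. b -> p, d -> t, v -> f, z -> s / _ #: fires at position(s) 12: zudunsgvzeep
3. k -> g, s -> z, t -> d / _ Z: fires at position(s) 6: zudunzgvzeep
4. k -> g, p -> b, t -> d / V _ V: no change
surface: zudunzgvzeep


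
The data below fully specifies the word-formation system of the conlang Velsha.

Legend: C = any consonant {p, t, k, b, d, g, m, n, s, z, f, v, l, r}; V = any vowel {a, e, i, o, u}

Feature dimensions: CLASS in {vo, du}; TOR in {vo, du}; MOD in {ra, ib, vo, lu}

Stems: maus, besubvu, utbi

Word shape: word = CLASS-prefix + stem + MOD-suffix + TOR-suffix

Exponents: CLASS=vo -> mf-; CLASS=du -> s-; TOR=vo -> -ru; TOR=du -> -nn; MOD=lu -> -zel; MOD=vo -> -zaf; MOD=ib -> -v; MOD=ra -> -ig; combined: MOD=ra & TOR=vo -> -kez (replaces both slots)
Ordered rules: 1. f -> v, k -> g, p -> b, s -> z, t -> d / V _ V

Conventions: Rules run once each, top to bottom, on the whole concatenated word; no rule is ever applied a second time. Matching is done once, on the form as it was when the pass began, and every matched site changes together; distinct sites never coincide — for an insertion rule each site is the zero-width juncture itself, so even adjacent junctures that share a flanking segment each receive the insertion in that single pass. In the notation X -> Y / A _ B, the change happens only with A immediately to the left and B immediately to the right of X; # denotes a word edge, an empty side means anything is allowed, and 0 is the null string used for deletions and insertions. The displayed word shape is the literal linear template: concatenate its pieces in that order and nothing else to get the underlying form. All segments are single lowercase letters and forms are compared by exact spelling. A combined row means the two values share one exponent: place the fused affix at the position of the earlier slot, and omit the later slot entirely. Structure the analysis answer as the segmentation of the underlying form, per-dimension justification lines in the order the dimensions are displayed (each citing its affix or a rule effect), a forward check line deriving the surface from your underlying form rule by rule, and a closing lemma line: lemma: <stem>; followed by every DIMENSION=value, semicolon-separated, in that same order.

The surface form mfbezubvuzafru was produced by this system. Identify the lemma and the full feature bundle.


underlying: mf-besubvu-zaf-ru
CLASS=vo - signalled by the affix mf-
TOR=vo - signalled by the affix -ru
MOD=vo - signalled by the affix -zaf
check: mfbesubvuzafru -> mfbezubvuzafru
lemma: besubvu; CLASS=vo; TOR=vo; MOD=vo


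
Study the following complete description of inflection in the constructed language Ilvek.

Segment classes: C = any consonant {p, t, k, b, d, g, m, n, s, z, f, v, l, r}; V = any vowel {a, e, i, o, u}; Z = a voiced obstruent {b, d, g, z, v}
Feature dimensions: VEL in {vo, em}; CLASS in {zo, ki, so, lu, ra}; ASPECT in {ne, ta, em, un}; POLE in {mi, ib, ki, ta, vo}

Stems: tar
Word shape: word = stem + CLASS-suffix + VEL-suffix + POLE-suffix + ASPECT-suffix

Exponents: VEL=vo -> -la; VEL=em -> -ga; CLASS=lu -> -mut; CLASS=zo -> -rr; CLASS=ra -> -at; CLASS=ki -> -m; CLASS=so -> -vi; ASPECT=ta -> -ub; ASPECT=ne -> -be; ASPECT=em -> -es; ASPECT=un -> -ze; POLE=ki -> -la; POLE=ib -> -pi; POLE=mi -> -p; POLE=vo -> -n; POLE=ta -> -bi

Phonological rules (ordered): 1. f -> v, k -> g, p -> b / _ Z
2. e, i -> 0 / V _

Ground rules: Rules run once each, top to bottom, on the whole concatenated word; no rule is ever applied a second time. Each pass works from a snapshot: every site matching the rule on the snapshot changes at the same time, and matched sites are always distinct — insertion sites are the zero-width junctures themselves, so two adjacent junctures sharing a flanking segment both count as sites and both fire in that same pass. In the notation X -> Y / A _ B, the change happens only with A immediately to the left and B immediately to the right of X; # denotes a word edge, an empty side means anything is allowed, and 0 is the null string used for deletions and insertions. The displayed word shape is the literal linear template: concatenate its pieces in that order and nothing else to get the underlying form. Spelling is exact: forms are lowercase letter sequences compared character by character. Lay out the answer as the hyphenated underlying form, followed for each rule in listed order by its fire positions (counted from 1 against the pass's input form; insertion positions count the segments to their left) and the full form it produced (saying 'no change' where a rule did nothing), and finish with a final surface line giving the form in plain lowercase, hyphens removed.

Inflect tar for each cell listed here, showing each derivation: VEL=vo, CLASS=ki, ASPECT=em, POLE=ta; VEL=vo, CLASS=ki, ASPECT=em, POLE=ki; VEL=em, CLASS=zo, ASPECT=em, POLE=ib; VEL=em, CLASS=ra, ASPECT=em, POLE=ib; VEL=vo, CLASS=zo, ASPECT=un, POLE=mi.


cell VEL=vo, CLASS=ki, ASPECT=em, POLE=ta:
underlying: tar-m-la-bi-es
1. f -> v, k -> g, p -> b / _ Z: no change
2. e, i -> 0 / V _: fires at position(s) 9: tarmlabis
surface: tarmlabis

cell VEL=vo, CLASS=ki, ASPECT=em, POLE=ki:
underlying: tar-m-la-la-es
1. f -> v, k -> g, p -> b / _ Z: no change
2. e, i -> 0 / V _: fires at position(s) 9: tarmlalas
surface: tarmlalas

cell VEL=em, CLASS=zo, ASPECT=em, POLE=ib:
underlying: tar-rr-ga-pi-es
1. f -> v, k -> g, p -> b / _ Z: no change
2. e, i -> 0 / V _: fires at position(s) 10: tarrrgapis
surface: tarrrgapis

cell VEL=em, CLASS=ra, ASPECT=em, POLE=ib:
underlying: tar-at-ga-pi-es
1. f -> v, k -> g, p -> b / _ Z: no change
2. e, i -> 0 / V _: fires at position(s) 10: taratgapis
surface: taratgapis

cell VEL=vo, CLASS=zo, ASPECT=un, POLE=mi:
underlying: tar-rr-la-p-ze
1. f -> v, k -> g, p -> b / _ Z: fires at position(s) 8: tarrrlabze
2. e, i -> 0 / V _: no change
surface: tarrrlabze


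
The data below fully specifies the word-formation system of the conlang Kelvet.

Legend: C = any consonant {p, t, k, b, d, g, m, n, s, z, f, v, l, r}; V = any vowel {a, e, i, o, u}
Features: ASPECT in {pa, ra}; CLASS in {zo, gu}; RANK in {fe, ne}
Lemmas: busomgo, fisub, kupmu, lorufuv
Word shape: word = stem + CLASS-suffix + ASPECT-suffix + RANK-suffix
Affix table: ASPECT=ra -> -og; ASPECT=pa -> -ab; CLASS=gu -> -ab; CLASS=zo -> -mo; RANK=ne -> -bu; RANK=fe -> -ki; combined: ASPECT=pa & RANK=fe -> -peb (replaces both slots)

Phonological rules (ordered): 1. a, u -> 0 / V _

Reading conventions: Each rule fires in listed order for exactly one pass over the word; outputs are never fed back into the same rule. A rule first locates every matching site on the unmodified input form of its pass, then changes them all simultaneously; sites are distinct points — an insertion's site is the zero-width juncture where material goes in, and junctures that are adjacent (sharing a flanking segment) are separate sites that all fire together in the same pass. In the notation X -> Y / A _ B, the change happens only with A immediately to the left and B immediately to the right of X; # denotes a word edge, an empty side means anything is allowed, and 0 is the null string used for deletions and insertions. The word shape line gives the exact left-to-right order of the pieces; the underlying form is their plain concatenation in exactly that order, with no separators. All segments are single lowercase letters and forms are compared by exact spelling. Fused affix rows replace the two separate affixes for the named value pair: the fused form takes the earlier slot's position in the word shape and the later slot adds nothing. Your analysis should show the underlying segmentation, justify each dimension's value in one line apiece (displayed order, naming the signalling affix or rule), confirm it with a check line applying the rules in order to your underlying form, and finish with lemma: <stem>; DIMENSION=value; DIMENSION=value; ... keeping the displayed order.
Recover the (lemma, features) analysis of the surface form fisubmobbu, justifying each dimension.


underlying: fisub-mo-ab-bu
ASPECT=pa - signalled by the affix -ab
CLASS=zo - signalled by the affix -mo
RANK=ne - signalled by the affix -bu
check: fisubmoabbu -> fisubmobbu
lemma: fisub; ASPECT=pa; CLASS=zo; RANK=ne
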